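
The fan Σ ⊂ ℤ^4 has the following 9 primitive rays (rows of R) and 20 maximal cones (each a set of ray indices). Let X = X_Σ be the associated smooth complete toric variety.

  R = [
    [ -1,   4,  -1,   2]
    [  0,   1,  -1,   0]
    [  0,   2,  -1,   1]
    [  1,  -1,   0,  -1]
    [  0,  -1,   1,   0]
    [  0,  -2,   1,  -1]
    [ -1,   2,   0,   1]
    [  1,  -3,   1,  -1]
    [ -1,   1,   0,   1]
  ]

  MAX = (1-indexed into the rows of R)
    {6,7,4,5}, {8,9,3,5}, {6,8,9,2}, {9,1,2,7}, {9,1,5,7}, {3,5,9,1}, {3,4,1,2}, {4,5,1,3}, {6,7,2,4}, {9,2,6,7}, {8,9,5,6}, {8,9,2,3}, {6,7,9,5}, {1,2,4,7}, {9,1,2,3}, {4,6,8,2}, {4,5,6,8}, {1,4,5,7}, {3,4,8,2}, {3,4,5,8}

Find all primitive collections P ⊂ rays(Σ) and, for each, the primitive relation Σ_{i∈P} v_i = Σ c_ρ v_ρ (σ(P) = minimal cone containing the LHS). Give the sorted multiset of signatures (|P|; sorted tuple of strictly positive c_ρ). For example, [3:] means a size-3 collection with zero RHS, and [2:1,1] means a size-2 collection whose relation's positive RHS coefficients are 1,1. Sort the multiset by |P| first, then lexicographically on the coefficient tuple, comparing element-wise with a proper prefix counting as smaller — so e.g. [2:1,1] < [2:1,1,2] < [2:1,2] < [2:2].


Minimal non-faces — 7 found among 9 rays, 20 max cones:

  • {2,5}:  v_{2} + v_{5} = 0 — sig = [2:]
  • {3,6}:  v_{3} + v_{6} = 0 — sig = [2:]
  • {4,9}:  v_{4} + v_{9} = 0 — sig = [2:]
  • {1,6}:  v_{1} + v_{6} = v_{7} — sig = [2:1]
  • {3,7}:  v_{3} + v_{7} = v_{1} — sig = [2:1]
  • {7,8}:  v_{7} + v_{8} = v_{5} — sig = [2:1]
  • {1,8}:  v_{1} + v_{8} = v_{3} + v_{5} — sig = [2:1,1]

so the primitive-relation signature multiset is
    [2:]
    [2:]
    [2:]
    [2:1]
    [2:1]
    [2:1]
    [2:1,1]


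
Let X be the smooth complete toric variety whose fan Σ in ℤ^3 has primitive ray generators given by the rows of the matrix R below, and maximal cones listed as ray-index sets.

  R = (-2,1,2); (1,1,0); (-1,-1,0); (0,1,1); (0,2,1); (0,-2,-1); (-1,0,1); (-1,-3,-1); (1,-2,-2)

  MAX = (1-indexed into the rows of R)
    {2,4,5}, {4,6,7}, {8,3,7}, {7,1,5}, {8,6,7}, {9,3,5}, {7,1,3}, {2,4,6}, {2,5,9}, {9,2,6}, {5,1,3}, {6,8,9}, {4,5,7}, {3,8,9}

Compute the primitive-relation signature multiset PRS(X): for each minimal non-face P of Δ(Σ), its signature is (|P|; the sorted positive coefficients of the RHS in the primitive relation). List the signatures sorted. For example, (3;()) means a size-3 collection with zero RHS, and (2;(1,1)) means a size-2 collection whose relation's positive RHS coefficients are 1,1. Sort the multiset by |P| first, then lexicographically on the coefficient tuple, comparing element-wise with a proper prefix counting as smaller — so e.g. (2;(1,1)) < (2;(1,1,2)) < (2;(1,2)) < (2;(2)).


The 16 primitive collections of Σ (r=9, n=3):

  {2,3}:  v_{2} + v_{3} = 0  ⟹  sig = (2;())
  {5,6}:  v_{5} + v_{6} = 0  ⟹  sig = (2;())
  {1,9}:  v_{1} + v_{9} = v_{3}  ⟹  sig = (2;(1))
  {2,7}:  v_{2} + v_{7} = v_{4}  ⟹  sig = (2;(1))
  {2,8}:  v_{2} + v_{8} = v_{6}  ⟹  sig = (2;(1))
  {3,4}:  v_{3} + v_{4} = v_{7}  ⟹  sig = (2;(1))
  {3,6}:  v_{3} + v_{6} = v_{8}  ⟹  sig = (2;(1))
  {5,8}:  v_{5} + v_{8} = v_{3}  ⟹  sig = (2;(1))
  {7,9}:  v_{7} + v_{9} = v_{6}  ⟹  sig = (2;(1))
  {1,2}:  v_{1} + v_{2} = v_{5} + v_{7}  ⟹  sig = (2;(1,1))
  {1,6}:  v_{1} + v_{6} = v_{3} + v_{7}  ⟹  sig = (2;(1,1))
  {4,8}:  v_{4} + v_{8} = v_{6} + v_{7}  ⟹  sig = (2;(1,1))
  {4,9}:  v_{4} + v_{9} = v_{2} + v_{6}  ⟹  sig = (2;(1,1))
  {1,4}:  v_{1} + v_{4} = v_{5} + 2·v_{7}  ⟹  sig = (2;(1,2))
  {1,8}:  v_{1} + v_{8} = 2·v_{3} + v_{7}  ⟹  sig = (2;(1,2))
  {3,5,7}:  v_{3} + v_{5} + v_{7} = v_{1}  ⟹  sig = (3;(1))

Hence PRS(X_Σ) =
{ (2;()) ×2,  (2;(1)) ×7,  (2;(1,1)) ×4,  (2;(1,2)) ×2,  (3;(1)) }


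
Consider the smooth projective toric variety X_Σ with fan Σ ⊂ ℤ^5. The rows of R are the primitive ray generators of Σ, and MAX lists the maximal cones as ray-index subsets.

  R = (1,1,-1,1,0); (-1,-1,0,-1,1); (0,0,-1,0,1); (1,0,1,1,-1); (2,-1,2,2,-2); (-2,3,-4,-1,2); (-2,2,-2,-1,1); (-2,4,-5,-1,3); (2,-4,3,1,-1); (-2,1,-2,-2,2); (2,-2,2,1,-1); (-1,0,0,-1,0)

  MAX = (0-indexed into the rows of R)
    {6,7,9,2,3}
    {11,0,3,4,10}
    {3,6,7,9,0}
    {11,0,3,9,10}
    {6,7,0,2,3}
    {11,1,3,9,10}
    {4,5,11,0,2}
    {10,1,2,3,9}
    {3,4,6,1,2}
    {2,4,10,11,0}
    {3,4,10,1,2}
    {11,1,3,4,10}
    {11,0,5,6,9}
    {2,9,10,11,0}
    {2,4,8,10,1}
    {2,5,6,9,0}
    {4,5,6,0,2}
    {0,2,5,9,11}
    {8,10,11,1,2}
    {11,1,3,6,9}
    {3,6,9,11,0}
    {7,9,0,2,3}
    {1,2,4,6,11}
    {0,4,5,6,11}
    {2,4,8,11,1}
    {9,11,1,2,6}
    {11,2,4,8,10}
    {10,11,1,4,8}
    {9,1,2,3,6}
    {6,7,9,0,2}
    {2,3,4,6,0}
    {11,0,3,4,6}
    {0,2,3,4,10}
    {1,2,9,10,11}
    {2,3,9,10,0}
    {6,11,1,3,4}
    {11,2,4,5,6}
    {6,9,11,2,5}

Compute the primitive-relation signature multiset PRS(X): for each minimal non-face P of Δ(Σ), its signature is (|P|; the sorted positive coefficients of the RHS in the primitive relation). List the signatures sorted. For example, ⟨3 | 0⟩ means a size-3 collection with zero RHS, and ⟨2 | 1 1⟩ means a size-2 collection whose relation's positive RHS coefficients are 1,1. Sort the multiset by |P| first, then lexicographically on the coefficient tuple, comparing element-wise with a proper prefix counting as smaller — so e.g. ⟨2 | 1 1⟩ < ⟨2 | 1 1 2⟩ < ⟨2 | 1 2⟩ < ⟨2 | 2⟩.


Primitive collections (21):

  P={4,9}:  v_{4} + v_{9} = 0 — sig = ⟨2 | 0⟩
  P={6,10}:  v_{6} + v_{10} = 0 — sig = ⟨2 | 0⟩
  P={0,1}:  v_{0} + v_{1} = v_{2} — sig = ⟨2 | 1⟩
  P={3,5}:  v_{3} + v_{5} = v_{0} + v_{6} — sig = ⟨2 | 1 1⟩
  P={3,8}:  v_{3} + v_{8} = v_{1} + v_{4} + v_{10} — sig = ⟨2 | 1 1 1⟩
  P={5,10}:  v_{5} + v_{10} = v_{0} + v_{2} + v_{11} — sig = ⟨2 | 1 1 1⟩
  P={7,11}:  v_{7} + v_{11} = v_{0} + v_{6} + v_{9} — sig = ⟨2 | 1 1 1⟩
  P={4,7}:  v_{4} + v_{7} = v_{0} + v_{2} + v_{3} + v_{6} — sig = ⟨2 | 1 1 1 1⟩
  P={6,8}:  v_{6} + v_{8} = v_{1} + v_{2} + v_{4} + v_{11} — sig = ⟨2 | 1 1 1 1⟩
  P={7,10}:  v_{7} + v_{10} = v_{0} + v_{2} + v_{3} + v_{9} — sig = ⟨2 | 1 1 1 1⟩
  P={8,9}:  v_{8} + v_{9} = v_{1} + v_{2} + v_{10} + v_{11} — sig = ⟨2 | 1 1 1 1⟩
  P={0,8}:  v_{0} + v_{8} = 2·v_{2} + v_{4} + v_{10} + v_{11} — sig = ⟨2 | 1 1 1 2⟩
  P={1,7}:  v_{1} + v_{7} = 2·v_{2} + v_{3} + v_{6} + v_{9} — sig = ⟨2 | 1 1 1 2⟩
  P={1,5}:  v_{1} + v_{5} = 2·v_{2} + v_{6} + v_{11} — sig = ⟨2 | 1 1 2⟩
  P={5,7}:  v_{5} + v_{7} = 2·v_{0} + v_{2} + 2·v_{6} + v_{9} — sig = ⟨2 | 1 1 2 2⟩
  P={5,8}:  v_{5} + v_{8} = 3·v_{2} + v_{4} + 2·v_{11} — sig = ⟨2 | 1 2 3⟩
  P={7,8}:  v_{7} + v_{8} = 2·v_{2} — sig = ⟨2 | 2⟩
  P={2,3,11}:  v_{2} + v_{3} + v_{11} = 0 — sig = ⟨3 | 0⟩
  P={0,2,6,11}:  v_{0} + v_{2} + v_{6} + v_{11} = v_{5} — sig = ⟨4 | 1⟩
  P={0,2,3,6,9}:  v_{0} + v_{2} + v_{3} + v_{6} + v_{9} = v_{7} — sig = ⟨5 | 1⟩
  P={1,2,4,10,11}:  v_{1} + v_{2} + v_{4} + v_{10} + v_{11} = v_{8} — sig = ⟨5 | 1⟩

Hence PRS(X_Σ) =
{ ⟨2 | 0⟩ ×2,  ⟨2 | 1⟩,  ⟨2 | 1 1⟩,  ⟨2 | 1 1 1⟩ ×3,  ⟨2 | 1 1 1 1⟩ ×4,  ⟨2 | 1 1 1 2⟩ ×2,  ⟨2 | 1 1 2⟩,  ⟨2 | 1 1 2 2⟩,  ⟨2 | 1 2 3⟩,  ⟨2 | 2⟩,  ⟨3 | 0⟩,  ⟨4 | 1⟩,  ⟨5 | 1⟩ ×2 }


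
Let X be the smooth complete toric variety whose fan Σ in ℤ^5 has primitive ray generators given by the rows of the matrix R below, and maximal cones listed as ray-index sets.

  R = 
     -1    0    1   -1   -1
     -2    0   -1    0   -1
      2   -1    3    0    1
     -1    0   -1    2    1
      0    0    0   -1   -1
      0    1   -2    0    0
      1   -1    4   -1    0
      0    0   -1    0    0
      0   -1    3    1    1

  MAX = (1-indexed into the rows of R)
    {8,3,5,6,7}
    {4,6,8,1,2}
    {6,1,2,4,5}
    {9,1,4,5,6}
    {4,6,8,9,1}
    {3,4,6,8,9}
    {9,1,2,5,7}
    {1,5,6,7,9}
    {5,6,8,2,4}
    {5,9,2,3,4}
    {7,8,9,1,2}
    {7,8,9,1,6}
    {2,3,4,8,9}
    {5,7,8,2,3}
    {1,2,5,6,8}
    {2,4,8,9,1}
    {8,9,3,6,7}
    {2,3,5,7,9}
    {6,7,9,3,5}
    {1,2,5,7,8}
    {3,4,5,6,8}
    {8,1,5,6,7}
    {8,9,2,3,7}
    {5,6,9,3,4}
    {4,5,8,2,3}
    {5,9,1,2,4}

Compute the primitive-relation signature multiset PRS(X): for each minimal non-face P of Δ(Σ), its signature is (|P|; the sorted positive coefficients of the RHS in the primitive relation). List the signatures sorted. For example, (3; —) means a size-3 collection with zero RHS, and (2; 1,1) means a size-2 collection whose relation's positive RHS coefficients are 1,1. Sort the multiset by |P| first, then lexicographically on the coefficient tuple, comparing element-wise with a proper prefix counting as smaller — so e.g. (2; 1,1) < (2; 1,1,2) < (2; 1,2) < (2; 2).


Σ has 7 primitive collections:

  • {1,3}:  v_{1} + v_{3} = v_{7}  →  sig = (2; 1)
  • {4,7}:  v_{4} + v_{7} = v_{9}  →  sig = (2; 1)
  • {2,3,6}:  v_{2} + v_{3} + v_{6} = 0  →  sig = (3; —)
  • {2,6,7}:  v_{2} + v_{6} + v_{7} = v_{1}  →  sig = (3; 1)
  • {2,6,9}:  v_{2} + v_{6} + v_{9} = v_{1} + v_{4}  →  sig = (3; 1,1)
  • {5,8,9}:  v_{5} + v_{8} + v_{9} = v_{2} + v_{3}  →  sig = (3; 1,1)
  • {1,4,5,8}:  v_{1} + v_{4} + v_{5} + v_{8} = v_{2}  →  sig = (4; 1)

Hence PRS(X_Σ) =
    (2; 1)
    (2; 1)
    (3; —)
    (3; 1)
    (3; 1,1)
    (3; 1,1)
    (4; 1)


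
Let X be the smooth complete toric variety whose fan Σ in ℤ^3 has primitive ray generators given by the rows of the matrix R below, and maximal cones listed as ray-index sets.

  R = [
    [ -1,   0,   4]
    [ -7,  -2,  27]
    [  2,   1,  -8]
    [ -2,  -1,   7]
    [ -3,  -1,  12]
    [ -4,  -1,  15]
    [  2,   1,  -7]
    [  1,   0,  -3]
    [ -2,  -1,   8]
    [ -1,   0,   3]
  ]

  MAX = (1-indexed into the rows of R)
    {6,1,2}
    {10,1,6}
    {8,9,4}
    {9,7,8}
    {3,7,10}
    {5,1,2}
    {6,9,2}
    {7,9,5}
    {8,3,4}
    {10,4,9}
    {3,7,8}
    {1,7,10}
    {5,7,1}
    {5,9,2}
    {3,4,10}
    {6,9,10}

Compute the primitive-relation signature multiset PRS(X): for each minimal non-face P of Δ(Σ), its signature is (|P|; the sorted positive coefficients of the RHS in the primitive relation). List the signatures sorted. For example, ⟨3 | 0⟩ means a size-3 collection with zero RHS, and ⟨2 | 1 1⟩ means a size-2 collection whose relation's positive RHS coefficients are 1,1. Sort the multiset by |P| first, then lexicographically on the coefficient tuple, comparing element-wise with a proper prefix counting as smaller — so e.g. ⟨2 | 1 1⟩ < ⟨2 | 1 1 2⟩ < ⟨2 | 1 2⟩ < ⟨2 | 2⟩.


22 minimal non-faces of Δ(Σ) (on 10 rays):

  P={3,9}:  v_{3} + v_{9} = 0 ; sig = ⟨2 | 0⟩
  P={4,7}:  v_{4} + v_{7} = 0 ; sig = ⟨2 | 0⟩
  P={8,10}:  v_{8} + v_{10} = 0 ; sig = ⟨2 | 0⟩
  P={1,9}:  v_{1} + v_{9} = v_{5} ; sig = ⟨2 | 1⟩
  P={3,5}:  v_{3} + v_{5} = v_{1} ; sig = ⟨2 | 1⟩
  P={5,6}:  v_{5} + v_{6} = v_{2} ; sig = ⟨2 | 1⟩
  P={5,10}:  v_{5} + v_{10} = v_{6} ; sig = ⟨2 | 1⟩
  P={6,8}:  v_{6} + v_{8} = v_{5} ; sig = ⟨2 | 1⟩
  P={1,3}:  v_{1} + v_{3} = v_{7} + v_{10} ; sig = ⟨2 | 1 1⟩
  P={1,4}:  v_{1} + v_{4} = v_{9} + v_{10} ; sig = ⟨2 | 1 1⟩
  P={1,8}:  v_{1} + v_{8} = v_{7} + v_{9} ; sig = ⟨2 | 1 1⟩
  P={2,3}:  v_{2} + v_{3} = v_{1} + v_{6} ; sig = ⟨2 | 1 1⟩
  P={3,6}:  v_{3} + v_{6} = v_{1} + v_{10} ; sig = ⟨2 | 1 1⟩
  P={2,4}:  v_{2} + v_{4} = v_{6} + 2·v_{9} + v_{10} ; sig = ⟨2 | 1 1 2⟩
  P={2,7}:  v_{2} + v_{7} = 2·v_{1} + v_{5} ; sig = ⟨2 | 1 2⟩
  P={4,5}:  v_{4} + v_{5} = 2·v_{9} + v_{10} ; sig = ⟨2 | 1 2⟩
  P={5,8}:  v_{5} + v_{8} = v_{7} + 2·v_{9} ; sig = ⟨2 | 1 2⟩
  P={2,8}:  v_{2} + v_{8} = 2·v_{5} ; sig = ⟨2 | 2⟩
  P={2,10}:  v_{2} + v_{10} = 2·v_{6} ; sig = ⟨2 | 2⟩
  P={6,7}:  v_{6} + v_{7} = 2·v_{1} ; sig = ⟨2 | 2⟩
  P={4,6}:  v_{4} + v_{6} = 2·v_{9} + 2·v_{10} ; sig = ⟨2 | 2 2⟩
  P={7,9,10}:  v_{7} + v_{9} + v_{10} = v_{1} ; sig = ⟨3 | 1⟩

Hence PRS(X_Σ) =
[⟨2 | 0⟩, ⟨2 | 0⟩, ⟨2 | 0⟩, ⟨2 | 1⟩, ⟨2 | 1⟩, ⟨2 | 1⟩, ⟨2 | 1⟩, ⟨2 | 1⟩, ⟨2 | 1 1⟩, ⟨2 | 1 1⟩, ⟨2 | 1 1⟩, ⟨2 | 1 1⟩, ⟨2 | 1 1⟩, ⟨2 | 1 1 2⟩, ⟨2 | 1 2⟩, ⟨2 | 1 2⟩, ⟨2 | 1 2⟩, ⟨2 | 2⟩, ⟨2 | 2⟩, ⟨2 | 2⟩, ⟨2 | 2 2⟩, ⟨3 | 1⟩]


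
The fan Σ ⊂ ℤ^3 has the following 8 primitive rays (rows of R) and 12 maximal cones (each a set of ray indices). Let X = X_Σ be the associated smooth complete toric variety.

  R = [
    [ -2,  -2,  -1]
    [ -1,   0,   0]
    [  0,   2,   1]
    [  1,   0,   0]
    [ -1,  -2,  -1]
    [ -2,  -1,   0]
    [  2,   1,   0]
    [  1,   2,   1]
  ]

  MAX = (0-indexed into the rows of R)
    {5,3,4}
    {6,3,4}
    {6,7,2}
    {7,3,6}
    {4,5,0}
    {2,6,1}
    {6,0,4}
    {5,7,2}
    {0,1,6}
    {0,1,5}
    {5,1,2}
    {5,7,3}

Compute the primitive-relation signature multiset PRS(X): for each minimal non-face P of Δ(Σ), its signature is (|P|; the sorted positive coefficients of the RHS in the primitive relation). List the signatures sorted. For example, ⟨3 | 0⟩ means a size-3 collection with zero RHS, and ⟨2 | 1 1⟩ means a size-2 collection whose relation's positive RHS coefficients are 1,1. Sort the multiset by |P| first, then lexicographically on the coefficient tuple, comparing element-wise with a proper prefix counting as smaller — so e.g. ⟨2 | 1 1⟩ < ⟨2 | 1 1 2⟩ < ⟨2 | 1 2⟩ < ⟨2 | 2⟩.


The 10 primitive collections of Σ (r=8, n=3):

  {1,3}:  v_{1} + v_{3} = 0  ⇒ sig = ⟨2 | 0⟩
  {4,7}:  v_{4} + v_{7} = 0  ⇒ sig = ⟨2 | 0⟩
  {5,6}:  v_{5} + v_{6} = 0  ⇒ sig = ⟨2 | 0⟩
  {0,3}:  v_{0} + v_{3} = v_{4}  ⇒ sig = ⟨2 | 1⟩
  {0,7}:  v_{0} + v_{7} = v_{1}  ⇒ sig = ⟨2 | 1⟩
  {1,4}:  v_{1} + v_{4} = v_{0}  ⇒ sig = ⟨2 | 1⟩
  {1,7}:  v_{1} + v_{7} = v_{2}  ⇒ sig = ⟨2 | 1⟩
  {2,3}:  v_{2} + v_{3} = v_{7}  ⇒ sig = ⟨2 | 1⟩
  {2,4}:  v_{2} + v_{4} = v_{1}  ⇒ sig = ⟨2 | 1⟩
  {0,2}:  v_{0} + v_{2} = 2·v_{1}  ⇒ sig = ⟨2 | 2⟩

Sorted signature multiset PRS(X):
[⟨2 | 0⟩, ⟨2 | 0⟩, ⟨2 | 0⟩, ⟨2 | 1⟩, ⟨2 | 1⟩, ⟨2 | 1⟩, ⟨2 | 1⟩, ⟨2 | 1⟩, ⟨2 | 1⟩, ⟨2 | 2⟩]


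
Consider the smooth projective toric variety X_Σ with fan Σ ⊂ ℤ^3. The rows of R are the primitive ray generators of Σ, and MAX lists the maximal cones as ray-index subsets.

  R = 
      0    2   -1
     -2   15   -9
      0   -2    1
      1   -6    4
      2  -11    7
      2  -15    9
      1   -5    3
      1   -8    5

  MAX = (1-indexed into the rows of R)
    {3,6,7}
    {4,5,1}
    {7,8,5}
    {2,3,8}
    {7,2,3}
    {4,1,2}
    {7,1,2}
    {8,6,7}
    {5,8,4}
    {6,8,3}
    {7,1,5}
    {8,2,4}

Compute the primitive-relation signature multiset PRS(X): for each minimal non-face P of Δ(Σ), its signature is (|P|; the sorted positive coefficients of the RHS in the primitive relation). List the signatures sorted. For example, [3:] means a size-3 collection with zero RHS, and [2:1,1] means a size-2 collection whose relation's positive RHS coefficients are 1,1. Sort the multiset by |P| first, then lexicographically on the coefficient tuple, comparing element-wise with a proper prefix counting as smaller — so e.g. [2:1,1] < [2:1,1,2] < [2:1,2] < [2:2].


Primitive collections (12):

  P = {1,3}:  v_{1} + v_{3} = 0 ; sig = [2:]
  P = {2,6}:  v_{2} + v_{6} = 0 ; sig = [2:]
  P = {1,8}:  v_{1} + v_{8} = v_{4} ; sig = [2:1]
  P = {3,4}:  v_{3} + v_{4} = v_{8} ; sig = [2:1]
  P = {4,7}:  v_{4} + v_{7} = v_{5} ; sig = [2:1]
  P = {1,6}:  v_{1} + v_{6} = v_{7} + v_{8} ; sig = [2:1,1]
  P = {3,5}:  v_{3} + v_{5} = v_{7} + v_{8} ; sig = [2:1,1]
  P = {4,6}:  v_{4} + v_{6} = v_{7} + 2·v_{8} ; sig = [2:1,2]
  P = {2,5}:  v_{2} + v_{5} = 2·v_{1} ; sig = [2:2]
  P = {5,6}:  v_{5} + v_{6} = 2·v_{7} + 2·v_{8} ; sig = [2:2,2]
  P = {2,7,8}:  v_{2} + v_{7} + v_{8} = v_{1} ; sig = [3:1]
  P = {3,7,8}:  v_{3} + v_{7} + v_{8} = v_{6} ; sig = [3:1]

so the primitive-relation signature multiset is
{ [2:] ×2,  [2:1] ×3,  [2:1,1] ×2,  [2:1,2],  [2:2],  [2:2,2],  [3:1] ×2 }


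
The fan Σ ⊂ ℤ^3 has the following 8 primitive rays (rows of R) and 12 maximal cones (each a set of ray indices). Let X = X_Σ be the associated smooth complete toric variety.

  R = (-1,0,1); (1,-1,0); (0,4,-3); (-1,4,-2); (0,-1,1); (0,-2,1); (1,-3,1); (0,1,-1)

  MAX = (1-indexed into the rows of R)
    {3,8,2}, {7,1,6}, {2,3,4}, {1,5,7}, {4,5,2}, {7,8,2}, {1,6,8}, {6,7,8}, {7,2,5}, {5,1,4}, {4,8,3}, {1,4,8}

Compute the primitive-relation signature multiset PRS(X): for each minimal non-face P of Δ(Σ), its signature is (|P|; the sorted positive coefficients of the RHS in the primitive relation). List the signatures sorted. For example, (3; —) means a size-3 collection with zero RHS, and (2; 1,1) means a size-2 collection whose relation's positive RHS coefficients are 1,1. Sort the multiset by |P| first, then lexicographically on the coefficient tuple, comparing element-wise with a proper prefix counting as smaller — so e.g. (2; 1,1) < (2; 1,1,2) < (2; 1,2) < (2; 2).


|primitive collections| = 12. Relations:

  {5,8}:  v_{5} + v_{8} = 0  ⇒ sig = (2; —)
  {1,2}:  v_{1} + v_{2} = v_{5}  ⇒ sig = (2; 1)
  {1,3}:  v_{1} + v_{3} = v_{4}  ⇒ sig = (2; 1)
  {2,6}:  v_{2} + v_{6} = v_{7}  ⇒ sig = (2; 1)
  {4,7}:  v_{4} + v_{7} = v_{8}  ⇒ sig = (2; 1)
  {3,5}:  v_{3} + v_{5} = v_{2} + v_{4}  ⇒ sig = (2; 1,1)
  {5,6}:  v_{5} + v_{6} = v_{1} + v_{7}  ⇒ sig = (2; 1,1)
  {3,7}:  v_{3} + v_{7} = v_{2} + 2·v_{8}  ⇒ sig = (2; 1,2)
  {4,6}:  v_{4} + v_{6} = v_{1} + 2·v_{8}  ⇒ sig = (2; 1,2)
  {3,6}:  v_{3} + v_{6} = 2·v_{8}  ⇒ sig = (2; 2)
  {1,7,8}:  v_{1} + v_{7} + v_{8} = v_{6}  ⇒ sig = (3; 1)
  {2,4,8}:  v_{2} + v_{4} + v_{8} = v_{3}  ⇒ sig = (3; 1)

Hence PRS(X_Σ) =
    (2; —)
    (2; 1)
    (2; 1)
    (2; 1)
    (2; 1)
    (2; 1,1)
    (2; 1,1)
    (2; 1,2)
    (2; 1,2)
    (2; 2)
    (3; 1)
    (3; 1)


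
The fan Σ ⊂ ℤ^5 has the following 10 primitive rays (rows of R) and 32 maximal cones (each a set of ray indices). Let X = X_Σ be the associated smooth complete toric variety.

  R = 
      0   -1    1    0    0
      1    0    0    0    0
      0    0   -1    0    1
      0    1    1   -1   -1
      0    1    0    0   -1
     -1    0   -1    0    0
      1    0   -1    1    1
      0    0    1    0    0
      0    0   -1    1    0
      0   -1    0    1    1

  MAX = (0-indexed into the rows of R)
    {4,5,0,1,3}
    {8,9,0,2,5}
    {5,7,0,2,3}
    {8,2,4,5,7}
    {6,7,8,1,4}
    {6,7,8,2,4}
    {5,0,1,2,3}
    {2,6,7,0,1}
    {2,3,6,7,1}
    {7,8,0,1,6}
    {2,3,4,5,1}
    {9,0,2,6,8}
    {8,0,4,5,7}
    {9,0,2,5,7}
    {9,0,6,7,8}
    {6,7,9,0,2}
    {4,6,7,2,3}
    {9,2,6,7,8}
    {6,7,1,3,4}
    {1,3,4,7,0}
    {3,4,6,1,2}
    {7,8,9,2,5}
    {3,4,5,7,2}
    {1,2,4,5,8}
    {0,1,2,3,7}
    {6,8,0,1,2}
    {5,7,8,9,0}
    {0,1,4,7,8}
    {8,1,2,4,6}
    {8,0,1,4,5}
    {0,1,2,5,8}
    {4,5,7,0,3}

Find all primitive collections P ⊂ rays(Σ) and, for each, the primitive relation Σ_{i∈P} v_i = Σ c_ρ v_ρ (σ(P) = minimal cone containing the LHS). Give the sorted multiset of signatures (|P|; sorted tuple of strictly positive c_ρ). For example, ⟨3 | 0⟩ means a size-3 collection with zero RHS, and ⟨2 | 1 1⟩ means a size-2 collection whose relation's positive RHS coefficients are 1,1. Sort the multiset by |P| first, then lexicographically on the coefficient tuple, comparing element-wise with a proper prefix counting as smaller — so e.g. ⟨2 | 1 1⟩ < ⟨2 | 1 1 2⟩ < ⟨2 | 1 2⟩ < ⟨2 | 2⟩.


Minimal non-faces — 12 found among 10 rays, 32 max cones:

  P = {3,8}:  v_{3} + v_{8} = v_{4}  ⟹  sig = ⟨2 | 1⟩
  P = {3,9}:  v_{3} + v_{9} = v_{7}  ⟹  sig = ⟨2 | 1⟩
  P = {1,9}:  v_{1} + v_{9} = v_{0} + v_{6}  ⟹  sig = ⟨2 | 1 1⟩
  P = {4,9}:  v_{4} + v_{9} = v_{7} + v_{8}  ⟹  sig = ⟨2 | 1 1⟩
  P = {5,6}:  v_{5} + v_{6} = v_{2} + v_{8}  ⟹  sig = ⟨2 | 1 1⟩
  P = {0,2,4}:  v_{0} + v_{2} + v_{4} = 0  ⟹  sig = ⟨3 | 0⟩
  P = {1,5,7}:  v_{1} + v_{5} + v_{7} = 0  ⟹  sig = ⟨3 | 0⟩
  P = {0,3,6}:  v_{0} + v_{3} + v_{6} = v_{1} + v_{7}  ⟹  sig = ⟨3 | 1 1⟩
  P = {0,4,6}:  v_{0} + v_{4} + v_{6} = v_{1} + v_{7} + v_{8}  ⟹  sig = ⟨3 | 1 1 1⟩
  P = {0,2,7,8}:  v_{0} + v_{2} + v_{7} + v_{8} = v_{9}  ⟹  sig = ⟨4 | 1⟩
  P = {1,2,7,8}:  v_{1} + v_{2} + v_{7} + v_{8} = v_{6}  ⟹  sig = ⟨4 | 1⟩
  P = {1,2,4,7}:  v_{1} + v_{2} + v_{4} + v_{7} = v_{3} + v_{6}  ⟹  sig = ⟨4 | 1 1⟩

so the primitive-relation signature multiset is
    ⟨2 | 1⟩
    ⟨2 | 1⟩
    ⟨2 | 1 1⟩
    ⟨2 | 1 1⟩
    ⟨2 | 1 1⟩
    ⟨3 | 0⟩
    ⟨3 | 0⟩
    ⟨3 | 1 1⟩
    ⟨3 | 1 1 1⟩
    ⟨4 | 1⟩
    ⟨4 | 1⟩
    ⟨4 | 1 1⟩


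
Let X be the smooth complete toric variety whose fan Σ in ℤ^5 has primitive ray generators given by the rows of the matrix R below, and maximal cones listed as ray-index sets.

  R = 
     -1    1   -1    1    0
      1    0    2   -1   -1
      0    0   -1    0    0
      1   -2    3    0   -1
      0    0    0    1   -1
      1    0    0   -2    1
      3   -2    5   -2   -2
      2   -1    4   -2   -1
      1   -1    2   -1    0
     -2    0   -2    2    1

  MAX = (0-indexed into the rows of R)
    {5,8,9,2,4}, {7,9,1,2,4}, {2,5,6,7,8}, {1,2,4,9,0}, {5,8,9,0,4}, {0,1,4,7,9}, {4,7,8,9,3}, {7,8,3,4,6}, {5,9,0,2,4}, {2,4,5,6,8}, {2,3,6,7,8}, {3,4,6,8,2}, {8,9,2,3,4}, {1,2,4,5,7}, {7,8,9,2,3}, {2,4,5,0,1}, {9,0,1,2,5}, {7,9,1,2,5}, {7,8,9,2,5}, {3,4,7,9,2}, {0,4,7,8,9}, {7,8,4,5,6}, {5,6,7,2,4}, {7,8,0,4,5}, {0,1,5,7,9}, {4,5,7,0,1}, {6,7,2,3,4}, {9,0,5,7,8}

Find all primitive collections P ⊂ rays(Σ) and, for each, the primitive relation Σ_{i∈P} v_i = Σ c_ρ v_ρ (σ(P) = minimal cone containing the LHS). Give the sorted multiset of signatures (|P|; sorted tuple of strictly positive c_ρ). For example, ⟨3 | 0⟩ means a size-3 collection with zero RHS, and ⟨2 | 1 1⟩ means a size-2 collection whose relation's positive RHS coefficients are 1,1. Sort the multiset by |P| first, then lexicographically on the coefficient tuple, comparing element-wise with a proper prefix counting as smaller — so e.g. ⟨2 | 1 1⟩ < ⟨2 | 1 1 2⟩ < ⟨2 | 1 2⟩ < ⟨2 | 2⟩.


Δ(Σ) — 10 vertices, 12 min non-faces:

  P = {1,8}:  v_{1} + v_{8} = v_{7}  so sig = ⟨2 | 1⟩
  P = {6,9}:  v_{6} + v_{9} = v_{3}  so sig = ⟨2 | 1⟩
  P = {0,6}:  v_{0} + v_{6} = v_{4} + v_{7}  so sig = ⟨2 | 1 1⟩
  P = {0,3}:  v_{0} + v_{3} = v_{4} + v_{7} + v_{9}  so sig = ⟨2 | 1 1 1⟩
  P = {1,3}:  v_{1} + v_{3} = v_{2} + v_{4} + 2·v_{7} + v_{9}  so sig = ⟨2 | 1 1 1 2⟩
  P = {1,6}:  v_{1} + v_{6} = v_{2} + v_{4} + 2·v_{7}  so sig = ⟨2 | 1 1 2⟩
  P = {3,5}:  v_{3} + v_{5} = v_{2} + 2·v_{8}  so sig = ⟨2 | 1 2⟩
  P = {0,2,8}:  v_{0} + v_{2} + v_{8} = 0  so sig = ⟨3 | 0⟩
  P = {0,2,7}:  v_{0} + v_{2} + v_{7} = v_{1}  so sig = ⟨3 | 1⟩
  P = {1,4,5,9}:  v_{1} + v_{4} + v_{5} + v_{9} = 0  so sig = ⟨4 | 0⟩
  P = {2,4,7,8}:  v_{2} + v_{4} + v_{7} + v_{8} = v_{6}  so sig = ⟨4 | 1⟩
  P = {4,5,7,9}:  v_{4} + v_{5} + v_{7} + v_{9} = v_{8}  so sig = ⟨4 | 1⟩

so the primitive-relation signature multiset is
[⟨2 | 1⟩, ⟨2 | 1⟩, ⟨2 | 1 1⟩, ⟨2 | 1 1 1⟩, ⟨2 | 1 1 1 2⟩, ⟨2 | 1 1 2⟩, ⟨2 | 1 2⟩, ⟨3 | 0⟩, ⟨3 | 1⟩, ⟨4 | 0⟩, ⟨4 | 1⟩, ⟨4 | 1⟩]


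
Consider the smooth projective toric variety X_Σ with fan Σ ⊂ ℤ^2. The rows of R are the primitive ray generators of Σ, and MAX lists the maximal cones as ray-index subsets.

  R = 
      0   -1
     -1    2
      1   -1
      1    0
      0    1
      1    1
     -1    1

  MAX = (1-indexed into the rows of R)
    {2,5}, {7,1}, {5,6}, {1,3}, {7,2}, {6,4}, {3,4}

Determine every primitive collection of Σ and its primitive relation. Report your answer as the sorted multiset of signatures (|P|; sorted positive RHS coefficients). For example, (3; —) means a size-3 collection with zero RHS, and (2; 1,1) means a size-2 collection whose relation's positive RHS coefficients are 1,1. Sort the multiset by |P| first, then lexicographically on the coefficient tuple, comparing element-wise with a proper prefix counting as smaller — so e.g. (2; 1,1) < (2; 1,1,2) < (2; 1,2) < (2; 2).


14 minimal non-faces of Δ(Σ) (on 7 rays):

  • {1,5}:  v_{1} + v_{5} = 0 ; sig = (2; —)
  • {3,7}:  v_{3} + v_{7} = 0 ; sig = (2; —)
  • {1,2}:  v_{1} + v_{2} = v_{7} ; sig = (2; 1)
  • {1,4}:  v_{1} + v_{4} = v_{3} ; sig = (2; 1)
  • {1,6}:  v_{1} + v_{6} = v_{4} ; sig = (2; 1)
  • {2,3}:  v_{2} + v_{3} = v_{5} ; sig = (2; 1)
  • {3,5}:  v_{3} + v_{5} = v_{4} ; sig = (2; 1)
  • {4,5}:  v_{4} + v_{5} = v_{6} ; sig = (2; 1)
  • {4,7}:  v_{4} + v_{7} = v_{5} ; sig = (2; 1)
  • {5,7}:  v_{5} + v_{7} = v_{2} ; sig = (2; 1)
  • {2,4}:  v_{2} + v_{4} = 2·v_{5} ; sig = (2; 2)
  • {3,6}:  v_{3} + v_{6} = 2·v_{4} ; sig = (2; 2)
  • {6,7}:  v_{6} + v_{7} = 2·v_{5} ; sig = (2; 2)
  • {2,6}:  v_{2} + v_{6} = 3·v_{5} ; sig = (2; 3)

so the primitive-relation signature multiset is
    |P|=2: 14 collections, coeffs (), (), (1), (1), (1), (1), (1), (1), (1), (1), (2), (2), (2), (3)


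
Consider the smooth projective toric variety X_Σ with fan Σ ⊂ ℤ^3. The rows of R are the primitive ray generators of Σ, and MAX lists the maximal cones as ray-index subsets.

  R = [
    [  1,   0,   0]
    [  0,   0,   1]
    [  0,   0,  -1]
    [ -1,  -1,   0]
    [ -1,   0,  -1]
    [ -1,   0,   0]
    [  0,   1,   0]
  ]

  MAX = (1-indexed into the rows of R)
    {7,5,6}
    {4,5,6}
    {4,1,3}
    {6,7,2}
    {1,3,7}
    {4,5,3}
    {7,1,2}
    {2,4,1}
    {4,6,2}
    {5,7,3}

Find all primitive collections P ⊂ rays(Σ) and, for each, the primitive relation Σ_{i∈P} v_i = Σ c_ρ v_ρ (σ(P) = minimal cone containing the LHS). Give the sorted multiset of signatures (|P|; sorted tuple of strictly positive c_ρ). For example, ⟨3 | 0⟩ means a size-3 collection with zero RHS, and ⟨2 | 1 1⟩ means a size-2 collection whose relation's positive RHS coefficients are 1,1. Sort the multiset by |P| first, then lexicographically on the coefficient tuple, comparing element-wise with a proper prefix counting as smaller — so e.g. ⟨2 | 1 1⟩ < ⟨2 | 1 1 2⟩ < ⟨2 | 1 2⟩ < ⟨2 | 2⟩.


Minimal non-faces — 6 found among 7 rays, 10 max cones:

  P = {1,6}:  v_{1} + v_{6} = 0  so sig = ⟨2 | 0⟩
  P = {2,3}:  v_{2} + v_{3} = 0  so sig = ⟨2 | 0⟩
  P = {1,5}:  v_{1} + v_{5} = v_{3}  so sig = ⟨2 | 1⟩
  P = {2,5}:  v_{2} + v_{5} = v_{6}  so sig = ⟨2 | 1⟩
  P = {3,6}:  v_{3} + v_{6} = v_{5}  so sig = ⟨2 | 1⟩
  P = {4,7}:  v_{4} + v_{7} = v_{6}  so sig = ⟨2 | 1⟩

so the primitive-relation signature multiset is
[⟨2 | 0⟩, ⟨2 | 0⟩, ⟨2 | 1⟩, ⟨2 | 1⟩, ⟨2 | 1⟩, ⟨2 | 1⟩]


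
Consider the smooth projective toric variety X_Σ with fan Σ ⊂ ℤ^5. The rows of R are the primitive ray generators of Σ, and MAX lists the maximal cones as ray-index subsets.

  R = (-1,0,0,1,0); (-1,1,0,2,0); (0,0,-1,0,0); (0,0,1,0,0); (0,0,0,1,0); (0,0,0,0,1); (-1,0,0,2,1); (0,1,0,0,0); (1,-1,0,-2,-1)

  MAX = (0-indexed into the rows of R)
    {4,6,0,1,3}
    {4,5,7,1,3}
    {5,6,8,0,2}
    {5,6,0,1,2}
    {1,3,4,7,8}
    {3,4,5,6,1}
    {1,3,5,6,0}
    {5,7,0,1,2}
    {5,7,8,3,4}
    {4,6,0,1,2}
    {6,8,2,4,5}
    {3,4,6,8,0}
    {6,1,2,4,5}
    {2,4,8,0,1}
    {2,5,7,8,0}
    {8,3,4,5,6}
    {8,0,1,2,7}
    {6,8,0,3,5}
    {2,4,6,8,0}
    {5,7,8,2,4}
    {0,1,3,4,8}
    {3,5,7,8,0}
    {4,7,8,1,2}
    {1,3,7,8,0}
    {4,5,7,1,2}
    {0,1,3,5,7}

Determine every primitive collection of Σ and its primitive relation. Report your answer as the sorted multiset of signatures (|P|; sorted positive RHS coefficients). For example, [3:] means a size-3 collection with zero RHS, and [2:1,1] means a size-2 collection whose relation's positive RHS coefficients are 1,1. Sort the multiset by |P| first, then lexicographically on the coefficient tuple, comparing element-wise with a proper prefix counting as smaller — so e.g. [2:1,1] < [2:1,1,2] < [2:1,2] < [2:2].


6 collections generate NE(X_Σ); each relation:

  P = {2,3}:  v_{2} + v_{3} = 0 ; sig = [2:]
  P = {6,7}:  v_{6} + v_{7} = v_{1} + v_{5} ; sig = [2:1,1]
  P = {1,5,8}:  v_{1} + v_{5} + v_{8} = 0 ; sig = [3:]
  P = {0,4,5}:  v_{0} + v_{4} + v_{5} = v_{6} ; sig = [3:1]
  P = {0,4,7}:  v_{0} + v_{4} + v_{7} = v_{1} ; sig = [3:1]
  P = {1,6,8}:  v_{1} + v_{6} + v_{8} = v_{0} + v_{4} ; sig = [3:1,1]

Hence PRS(X_Σ) =
    [2:]
    [2:1,1]
    [3:]
    [3:1]
    [3:1]
    [3:1,1]


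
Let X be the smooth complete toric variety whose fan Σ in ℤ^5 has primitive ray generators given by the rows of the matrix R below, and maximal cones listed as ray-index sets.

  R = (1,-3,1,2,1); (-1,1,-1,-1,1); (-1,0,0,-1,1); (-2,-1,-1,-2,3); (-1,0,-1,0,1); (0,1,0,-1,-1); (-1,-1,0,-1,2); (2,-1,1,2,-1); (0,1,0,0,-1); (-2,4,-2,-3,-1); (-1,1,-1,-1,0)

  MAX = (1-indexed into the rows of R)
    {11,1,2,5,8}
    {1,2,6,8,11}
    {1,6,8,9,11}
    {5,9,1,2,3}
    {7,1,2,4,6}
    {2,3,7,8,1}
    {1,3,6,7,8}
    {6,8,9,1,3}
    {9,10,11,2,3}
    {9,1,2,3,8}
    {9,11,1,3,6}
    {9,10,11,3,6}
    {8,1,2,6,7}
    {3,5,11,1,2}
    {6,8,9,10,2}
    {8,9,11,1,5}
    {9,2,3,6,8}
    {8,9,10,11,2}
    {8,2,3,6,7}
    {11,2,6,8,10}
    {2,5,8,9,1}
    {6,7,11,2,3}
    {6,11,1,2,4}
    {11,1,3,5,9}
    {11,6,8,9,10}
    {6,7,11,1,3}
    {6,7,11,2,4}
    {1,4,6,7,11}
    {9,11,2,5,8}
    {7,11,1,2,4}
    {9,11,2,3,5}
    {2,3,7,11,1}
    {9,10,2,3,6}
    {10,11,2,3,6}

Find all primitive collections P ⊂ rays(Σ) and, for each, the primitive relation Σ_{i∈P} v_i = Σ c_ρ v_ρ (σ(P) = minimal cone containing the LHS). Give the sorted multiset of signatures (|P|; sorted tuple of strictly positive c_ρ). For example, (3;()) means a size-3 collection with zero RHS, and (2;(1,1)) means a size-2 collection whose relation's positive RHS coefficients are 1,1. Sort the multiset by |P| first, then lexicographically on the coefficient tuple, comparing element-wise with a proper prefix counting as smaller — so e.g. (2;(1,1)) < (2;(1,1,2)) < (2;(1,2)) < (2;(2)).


The 20 primitive collections of Σ (r=11, n=5):

  P={1,10}:  v_{1} + v_{10} = v_{11}  ⟹  sig = (2;(1))
  P={5,6}:  v_{5} + v_{6} = v_{11}  ⟹  sig = (2;(1))
  P={7,9}:  v_{7} + v_{9} = v_{3}  ⟹  sig = (2;(1))
  P={4,9}:  v_{4} + v_{9} = v_{7} + v_{11}  ⟹  sig = (2;(1,1))
  P={5,7}:  v_{5} + v_{7} = v_{1} + v_{2} + v_{3} + v_{11}  ⟹  sig = (2;(1,1,1,1))
  P={7,10}:  v_{7} + v_{10} = v_{2} + v_{3} + v_{6} + v_{11}  ⟹  sig = (2;(1,1,1,1))
  P={4,5}:  v_{4} + v_{5} = v_{1} + v_{2} + v_{7} + 2·v_{11}  ⟹  sig = (2;(1,1,1,2))
  P={4,10}:  v_{4} + v_{10} = v_{2} + v_{6} + v_{7} + 2·v_{11}  ⟹  sig = (2;(1,1,1,2))
  P={5,10}:  v_{5} + v_{10} = v_{2} + v_{9} + 2·v_{11}  ⟹  sig = (2;(1,1,2))
  P={3,4}:  v_{3} + v_{4} = 2·v_{7} + v_{11}  ⟹  sig = (2;(1,2))
  P={4,8}:  v_{4} + v_{8} = 2·v_{1} + 2·v_{2} + 2·v_{6}  ⟹  sig = (2;(2,2,2))
  P={3,8,11}:  v_{3} + v_{8} + v_{11} = 0  ⟹  sig = (3;())
  P={3,5,8}:  v_{3} + v_{5} + v_{8} = v_{1} + v_{2} + v_{9}  ⟹  sig = (3;(1,1,1))
  P={3,8,10}:  v_{3} + v_{8} + v_{10} = v_{2} + v_{6} + v_{9}  ⟹  sig = (3;(1,1,1))
  P={7,8,11}:  v_{7} + v_{8} + v_{11} = v_{1} + v_{2} + v_{6}  ⟹  sig = (3;(1,1,1))
  P={1,2,6,9}:  v_{1} + v_{2} + v_{6} + v_{9} = 0  ⟹  sig = (4;())
  P={1,2,3,6}:  v_{1} + v_{2} + v_{3} + v_{6} = v_{7}  ⟹  sig = (4;(1))
  P={1,2,9,11}:  v_{1} + v_{2} + v_{9} + v_{11} = v_{5}  ⟹  sig = (4;(1))
  P={2,6,9,11}:  v_{2} + v_{6} + v_{9} + v_{11} = v_{10}  ⟹  sig = (4;(1))
  P={1,2,6,7,11}:  v_{1} + v_{2} + v_{6} + v_{7} + v_{11} = v_{4}  ⟹  sig = (5;(1))

Hence PRS(X_Σ) =
{ (2;(1)) ×3,  (2;(1,1)),  (2;(1,1,1,1)) ×2,  (2;(1,1,1,2)) ×2,  (2;(1,1,2)),  (2;(1,2)),  (2;(2,2,2)),  (3;()),  (3;(1,1,1)) ×3,  (4;()),  (4;(1)) ×3,  (5;(1)) }


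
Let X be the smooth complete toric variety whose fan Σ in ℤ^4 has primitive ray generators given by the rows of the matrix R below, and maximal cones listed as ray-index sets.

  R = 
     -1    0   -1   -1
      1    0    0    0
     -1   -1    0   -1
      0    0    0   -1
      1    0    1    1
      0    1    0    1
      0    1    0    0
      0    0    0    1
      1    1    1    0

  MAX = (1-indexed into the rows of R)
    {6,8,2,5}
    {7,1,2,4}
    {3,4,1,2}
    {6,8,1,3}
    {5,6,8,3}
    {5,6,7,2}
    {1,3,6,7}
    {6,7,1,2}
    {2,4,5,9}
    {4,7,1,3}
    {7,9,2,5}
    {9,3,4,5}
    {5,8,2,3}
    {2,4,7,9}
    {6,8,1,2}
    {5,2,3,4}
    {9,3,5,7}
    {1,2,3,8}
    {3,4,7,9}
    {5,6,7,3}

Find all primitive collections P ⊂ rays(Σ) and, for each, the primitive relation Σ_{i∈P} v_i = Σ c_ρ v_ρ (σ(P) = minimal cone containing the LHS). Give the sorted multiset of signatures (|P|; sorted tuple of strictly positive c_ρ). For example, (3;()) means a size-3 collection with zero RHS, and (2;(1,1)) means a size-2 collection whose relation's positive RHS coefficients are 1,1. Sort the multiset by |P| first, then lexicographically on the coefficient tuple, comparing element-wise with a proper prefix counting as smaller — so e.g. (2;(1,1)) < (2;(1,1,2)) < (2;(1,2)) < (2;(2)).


11 minimal non-faces of Δ(Σ) (on 9 rays):

  P={1,5}:  v_{1} + v_{5} = 0  so sig = (2;())
  P={4,8}:  v_{4} + v_{8} = 0  so sig = (2;())
  P={4,6}:  v_{4} + v_{6} = v_{7}  so sig = (2;(1))
  P={7,8}:  v_{7} + v_{8} = v_{6}  so sig = (2;(1))
  P={1,9}:  v_{1} + v_{9} = v_{4} + v_{7}  so sig = (2;(1,1))
  P={8,9}:  v_{8} + v_{9} = v_{5} + v_{7}  so sig = (2;(1,1))
  P={6,9}:  v_{6} + v_{9} = v_{5} + 2·v_{7}  so sig = (2;(1,2))
  P={2,3,6}:  v_{2} + v_{3} + v_{6} = 0  so sig = (3;())
  P={2,3,7}:  v_{2} + v_{3} + v_{7} = v_{4}  so sig = (3;(1))
  P={4,5,7}:  v_{4} + v_{5} + v_{7} = v_{9}  so sig = (3;(1))
  P={2,3,9}:  v_{2} + v_{3} + v_{9} = 2·v_{4} + v_{5}  so sig = (3;(1,2))

Hence PRS(X_Σ) =
[(2;()), (2;()), (2;(1)), (2;(1)), (2;(1,1)), (2;(1,1)), (2;(1,2)), (3;()), (3;(1)), (3;(1)), (3;(1,2))]


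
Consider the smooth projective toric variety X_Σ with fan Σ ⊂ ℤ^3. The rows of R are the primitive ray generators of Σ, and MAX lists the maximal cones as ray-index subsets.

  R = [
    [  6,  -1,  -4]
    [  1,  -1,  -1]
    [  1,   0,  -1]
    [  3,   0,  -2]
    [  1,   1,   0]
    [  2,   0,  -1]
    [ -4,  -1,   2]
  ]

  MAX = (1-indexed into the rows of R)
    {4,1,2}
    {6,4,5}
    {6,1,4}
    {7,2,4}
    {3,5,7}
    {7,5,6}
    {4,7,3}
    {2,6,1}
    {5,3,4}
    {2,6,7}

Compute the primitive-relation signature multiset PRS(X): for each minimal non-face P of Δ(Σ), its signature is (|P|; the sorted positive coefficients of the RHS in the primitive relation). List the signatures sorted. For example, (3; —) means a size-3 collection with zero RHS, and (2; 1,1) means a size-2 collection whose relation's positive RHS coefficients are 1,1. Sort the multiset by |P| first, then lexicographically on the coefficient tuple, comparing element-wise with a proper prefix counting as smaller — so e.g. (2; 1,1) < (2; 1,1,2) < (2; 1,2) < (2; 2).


Σ has 9 primitive collections:

  {2,5}:  v_{2} + v_{5} = v_{6}  ⇒ sig = (2; 1)
  {3,6}:  v_{3} + v_{6} = v_{4}  ⇒ sig = (2; 1)
  {1,3}:  v_{1} + v_{3} = v_{2} + 2·v_{4}  ⇒ sig = (2; 1,2)
  {1,5}:  v_{1} + v_{5} = v_{4} + 2·v_{6}  ⇒ sig = (2; 1,2)
  {2,3}:  v_{2} + v_{3} = 2·v_{4} + v_{7}  ⇒ sig = (2; 1,2)
  {1,7}:  v_{1} + v_{7} = 2·v_{2}  ⇒ sig = (2; 2)
  {4,5,7}:  v_{4} + v_{5} + v_{7} = 0  ⇒ sig = (3; —)
  {2,4,6}:  v_{2} + v_{4} + v_{6} = v_{1}  ⇒ sig = (3; 1)
  {4,6,7}:  v_{4} + v_{6} + v_{7} = v_{2}  ⇒ sig = (3; 1)

so the primitive-relation signature multiset is
    (2; 1)
    (2; 1)
    (2; 1,2)
    (2; 1,2)
    (2; 1,2)
    (2; 2)
    (3; —)
    (3; 1)
    (3; 1)


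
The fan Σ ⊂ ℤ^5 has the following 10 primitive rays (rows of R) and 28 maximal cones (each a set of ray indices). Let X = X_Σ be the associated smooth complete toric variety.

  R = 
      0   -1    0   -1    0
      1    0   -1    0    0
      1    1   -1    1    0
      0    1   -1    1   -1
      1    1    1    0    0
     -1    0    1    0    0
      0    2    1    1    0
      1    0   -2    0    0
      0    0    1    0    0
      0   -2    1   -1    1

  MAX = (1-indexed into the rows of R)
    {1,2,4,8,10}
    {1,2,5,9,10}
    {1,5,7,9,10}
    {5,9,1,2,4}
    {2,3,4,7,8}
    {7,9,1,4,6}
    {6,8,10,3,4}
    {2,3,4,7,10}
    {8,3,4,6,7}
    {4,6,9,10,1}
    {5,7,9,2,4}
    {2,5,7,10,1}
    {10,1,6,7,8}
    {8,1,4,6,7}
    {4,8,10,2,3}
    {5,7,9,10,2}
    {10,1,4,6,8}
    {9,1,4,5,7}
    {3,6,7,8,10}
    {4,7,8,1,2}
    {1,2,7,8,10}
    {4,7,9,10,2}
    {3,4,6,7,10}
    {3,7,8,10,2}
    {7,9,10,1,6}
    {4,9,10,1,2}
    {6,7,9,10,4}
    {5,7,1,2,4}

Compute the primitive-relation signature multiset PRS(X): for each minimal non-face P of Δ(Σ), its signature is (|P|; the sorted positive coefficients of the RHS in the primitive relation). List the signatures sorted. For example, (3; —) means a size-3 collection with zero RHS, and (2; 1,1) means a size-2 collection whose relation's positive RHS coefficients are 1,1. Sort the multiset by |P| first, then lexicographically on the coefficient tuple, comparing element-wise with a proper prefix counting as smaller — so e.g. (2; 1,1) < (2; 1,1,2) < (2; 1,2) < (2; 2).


Δ(Σ) — 10 vertices, 11 min non-faces:

  P = {2,6}:  v_{2} + v_{6} = 0  so sig = (2; —)
  P = {1,3}:  v_{1} + v_{3} = v_{2}  so sig = (2; 1)
  P = {8,9}:  v_{8} + v_{9} = v_{2}  so sig = (2; 1)
  P = {5,6}:  v_{5} + v_{6} = v_{1} + v_{7} + v_{9}  so sig = (2; 1,1,1)
  P = {3,9}:  v_{3} + v_{9} = v_{2} + v_{4} + v_{7} + v_{10}  so sig = (2; 1,1,1,1)
  P = {3,5}:  v_{3} + v_{5} = 2·v_{2} + v_{7} + v_{9}  so sig = (2; 1,1,2)
  P = {5,8}:  v_{5} + v_{8} = v_{1} + 2·v_{2} + v_{7}  so sig = (2; 1,1,2)
  P = {4,5,10}:  v_{4} + v_{5} + v_{10} = v_{2} + 2·v_{9}  so sig = (3; 1,2)
  P = {1,2,7,9}:  v_{1} + v_{2} + v_{7} + v_{9} = v_{5}  so sig = (4; 1)
  P = {1,4,7,10}:  v_{1} + v_{4} + v_{7} + v_{10} = v_{9}  so sig = (4; 1)
  P = {4,7,8,10}:  v_{4} + v_{7} + v_{8} + v_{10} = v_{3}  so sig = (4; 1)

Signatures (|P|; sorted positive RHS coefficients), sorted:
[(2; —), (2; 1), (2; 1), (2; 1,1,1), (2; 1,1,1,1), (2; 1,1,2), (2; 1,1,2), (3; 1,2), (4; 1), (4; 1), (4; 1)]


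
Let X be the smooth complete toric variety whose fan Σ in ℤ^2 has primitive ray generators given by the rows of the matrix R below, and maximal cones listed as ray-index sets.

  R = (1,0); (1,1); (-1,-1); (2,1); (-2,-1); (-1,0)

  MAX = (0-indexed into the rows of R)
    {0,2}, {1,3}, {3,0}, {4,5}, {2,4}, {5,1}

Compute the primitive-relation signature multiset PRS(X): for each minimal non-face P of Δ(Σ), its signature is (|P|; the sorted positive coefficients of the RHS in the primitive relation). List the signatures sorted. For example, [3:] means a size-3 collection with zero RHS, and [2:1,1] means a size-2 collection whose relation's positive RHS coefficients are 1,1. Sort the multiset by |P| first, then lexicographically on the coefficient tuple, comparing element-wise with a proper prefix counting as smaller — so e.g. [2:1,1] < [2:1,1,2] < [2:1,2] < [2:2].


Σ has 9 primitive collections:

  • {0,5}:  v_{0} + v_{5} = 0  ⇒ sig = [2:]
  • {1,2}:  v_{1} + v_{2} = 0  ⇒ sig = [2:]
  • {3,4}:  v_{3} + v_{4} = 0  ⇒ sig = [2:]
  • {0,1}:  v_{0} + v_{1} = v_{3}  ⇒ sig = [2:1]
  • {0,4}:  v_{0} + v_{4} = v_{2}  ⇒ sig = [2:1]
  • {1,4}:  v_{1} + v_{4} = v_{5}  ⇒ sig = [2:1]
  • {2,3}:  v_{2} + v_{3} = v_{0}  ⇒ sig = [2:1]
  • {2,5}:  v_{2} + v_{5} = v_{4}  ⇒ sig = [2:1]
  • {3,5}:  v_{3} + v_{5} = v_{1}  ⇒ sig = [2:1]

so the primitive-relation signature multiset is
{ [2:] ×3,  [2:1] ×6 }


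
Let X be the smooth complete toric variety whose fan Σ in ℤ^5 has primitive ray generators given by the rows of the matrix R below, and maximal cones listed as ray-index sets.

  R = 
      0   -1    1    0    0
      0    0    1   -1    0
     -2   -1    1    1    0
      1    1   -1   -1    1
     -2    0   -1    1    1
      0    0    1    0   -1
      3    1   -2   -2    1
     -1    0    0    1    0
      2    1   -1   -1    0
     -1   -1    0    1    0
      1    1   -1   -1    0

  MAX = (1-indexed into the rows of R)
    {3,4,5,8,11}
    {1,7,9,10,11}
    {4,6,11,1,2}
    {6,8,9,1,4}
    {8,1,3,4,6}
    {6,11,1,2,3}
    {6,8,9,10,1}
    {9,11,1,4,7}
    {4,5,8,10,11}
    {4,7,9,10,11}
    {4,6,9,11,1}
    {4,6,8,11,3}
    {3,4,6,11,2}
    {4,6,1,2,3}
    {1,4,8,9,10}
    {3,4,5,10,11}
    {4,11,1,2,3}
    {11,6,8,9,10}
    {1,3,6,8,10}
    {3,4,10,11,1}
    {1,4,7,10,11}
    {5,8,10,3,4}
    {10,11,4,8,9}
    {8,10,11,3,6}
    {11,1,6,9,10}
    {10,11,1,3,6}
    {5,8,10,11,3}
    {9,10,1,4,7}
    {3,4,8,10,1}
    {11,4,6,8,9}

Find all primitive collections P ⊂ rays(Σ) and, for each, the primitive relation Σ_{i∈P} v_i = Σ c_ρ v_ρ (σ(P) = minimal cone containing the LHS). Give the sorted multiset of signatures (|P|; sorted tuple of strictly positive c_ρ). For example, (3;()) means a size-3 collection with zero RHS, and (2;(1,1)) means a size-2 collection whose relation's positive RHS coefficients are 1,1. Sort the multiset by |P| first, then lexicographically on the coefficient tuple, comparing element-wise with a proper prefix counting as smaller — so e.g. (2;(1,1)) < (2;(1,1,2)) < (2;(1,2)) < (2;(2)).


Δ(Σ) — 11 vertices, 18 min non-faces:

  {3,9}:  v_{3} + v_{9} = 0  ⇒ sig = (2;())
  {1,5}:  v_{1} + v_{5} = v_{3} + v_{4} + v_{10}  ⇒ sig = (2;(1,1,1))
  {2,8}:  v_{2} + v_{8} = v_{3} + v_{4} + v_{6}  ⇒ sig = (2;(1,1,1))
  {2,10}:  v_{2} + v_{10} = v_{1} + v_{3} + v_{11}  ⇒ sig = (2;(1,1,1))
  {5,6}:  v_{5} + v_{6} = v_{3} + v_{8} + v_{11}  ⇒ sig = (2;(1,1,1))
  {6,7}:  v_{6} + v_{7} = v_{1} + v_{9} + v_{11}  ⇒ sig = (2;(1,1,1))
  {7,8}:  v_{7} + v_{8} = v_{4} + v_{9} + v_{10}  ⇒ sig = (2;(1,1,1))
  {2,9}:  v_{2} + v_{9} = v_{1} + v_{4} + v_{6} + v_{11}  ⇒ sig = (2;(1,1,1,1))
  {3,7}:  v_{3} + v_{7} = v_{1} + v_{4} + v_{10} + v_{11}  ⇒ sig = (2;(1,1,1,1))
  {5,9}:  v_{5} + v_{9} = v_{4} + v_{8} + v_{10} + v_{11}  ⇒ sig = (2;(1,1,1,1))
  {2,5}:  v_{2} + v_{5} = 2·v_{3} + v_{4} + v_{11}  ⇒ sig = (2;(1,1,2))
  {2,7}:  v_{2} + v_{7} = 2·v_{1} + v_{4} + 2·v_{11}  ⇒ sig = (2;(1,2,2))
  {5,7}:  v_{5} + v_{7} = 2·v_{4} + 2·v_{10} + v_{11}  ⇒ sig = (2;(1,2,2))
  {1,8,11}:  v_{1} + v_{8} + v_{11} = 0  ⇒ sig = (3;())
  {4,6,10}:  v_{4} + v_{6} + v_{10} = 0  ⇒ sig = (3;())
  {1,3,4,6,11}:  v_{1} + v_{3} + v_{4} + v_{6} + v_{11} = v_{2}  ⇒ sig = (5;(1))
  {1,4,9,10,11}:  v_{1} + v_{4} + v_{9} + v_{10} + v_{11} = v_{7}  ⇒ sig = (5;(1))
  {3,4,8,10,11}:  v_{3} + v_{4} + v_{8} + v_{10} + v_{11} = v_{5}  ⇒ sig = (5;(1))

Sorted signature multiset PRS(X):
{ (2;()),  (2;(1,1,1)) ×6,  (2;(1,1,1,1)) ×3,  (2;(1,1,2)),  (2;(1,2,2)) ×2,  (3;()) ×2,  (5;(1)) ×3 }
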